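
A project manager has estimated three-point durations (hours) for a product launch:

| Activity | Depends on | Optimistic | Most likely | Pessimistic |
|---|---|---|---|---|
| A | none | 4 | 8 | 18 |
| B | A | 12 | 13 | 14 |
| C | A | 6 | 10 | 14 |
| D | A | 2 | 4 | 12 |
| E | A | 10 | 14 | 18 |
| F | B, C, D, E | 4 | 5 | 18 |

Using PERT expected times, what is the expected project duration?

30 hours

te_A = (4 + 4·8 + 18)/6 = 54/6 = 9
te_B = (12 + 4·13 + 14)/6 = 78/6 = 13
te_C = (6 + 4·10 + 14)/6 = 60/6 = 10
te_D = (2 + 4·4 + 12)/6 = 30/6 = 5
te_E = (10 + 4·14 + 18)/6 = 84/6 = 14
te_F = (4 + 4·5 + 18)/6 = 42/6 = 7

Forward pass:
ES_A = 0; EF_A = 9
ES_B = 9; EF_B = 9+13 = 22
ES_C = 9; EF_C = 9+10 = 19
ES_D = 9; EF_D = 9+5 = 14
ES_E = 9; EF_E = 9+14 = 23
ES_F = max(EF_B=22, EF_C=19, EF_D=14, EF_E=23) = 23; EF_F = 23+7 = 30
Expected project duration μ = 30 hours. Critical path: A → E → F.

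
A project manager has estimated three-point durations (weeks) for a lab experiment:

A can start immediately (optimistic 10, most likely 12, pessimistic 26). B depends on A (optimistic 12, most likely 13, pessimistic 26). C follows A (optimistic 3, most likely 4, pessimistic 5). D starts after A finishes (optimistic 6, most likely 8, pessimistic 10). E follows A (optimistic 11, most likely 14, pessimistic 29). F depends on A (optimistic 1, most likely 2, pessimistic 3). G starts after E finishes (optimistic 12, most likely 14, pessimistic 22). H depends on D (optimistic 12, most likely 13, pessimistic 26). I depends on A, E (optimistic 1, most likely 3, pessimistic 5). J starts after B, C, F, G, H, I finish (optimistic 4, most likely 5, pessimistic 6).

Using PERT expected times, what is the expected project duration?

50 weeks

te_A = (10 + 4·12 + 26)/6 = 84/6 = 14
te_B = (12 + 4·13 + 26)/6 = 90/6 = 15
te_C = (3 + 4·4 + 5)/6 = 24/6 = 4
te_D = (6 + 4·8 + 10)/6 = 48/6 = 8
te_E = (11 + 4·14 + 29)/6 = 96/6 = 16
te_F = (1 + 4·2 + 3)/6 = 12/6 = 2
te_G = (12 + 4·14 + 22)/6 = 90/6 = 15
te_H = (12 + 4·13 + 26)/6 = 90/6 = 15
te_I = (1 + 4·3 + 5)/6 = 18/6 = 3
te_J = (4 + 4·5 + 6)/6 = 30/6 = 5

Forward pass:
ES_A = 0; EF_A = 14
ES_B = 14; EF_B = 14+15 = 29
ES_C = 14; EF_C = 14+4 = 18
ES_D = 14; EF_D = 14+8 = 22
ES_E = 14; EF_E = 14+16 = 30
ES_F = 14; EF_F = 14+2 = 16
ES_G = 30; EF_G = 30+15 = 45
ES_H = 22; EF_H = 22+15 = 37
ES_I = max(EF_A=14, EF_E=30) = 30; EF_I = 30+3 = 33
ES_J = max(EF_B=29, EF_C=18, EF_F=16, EF_G=45, EF_H=37, EF_I=33) = 45; EF_J = 45+5 = 50
Expected project duration μ = 50 weeks. Critical path: A → E → G → J.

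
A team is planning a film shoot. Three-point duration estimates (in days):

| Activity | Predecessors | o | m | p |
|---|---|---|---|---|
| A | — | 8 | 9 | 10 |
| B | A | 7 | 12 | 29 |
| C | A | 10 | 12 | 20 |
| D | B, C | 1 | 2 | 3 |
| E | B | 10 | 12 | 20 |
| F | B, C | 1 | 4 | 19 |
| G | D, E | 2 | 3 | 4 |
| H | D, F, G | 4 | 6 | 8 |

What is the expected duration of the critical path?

te_A = (8 + 4·9 + 10)/6 = 54/6 = 9
te_B = (7 + 4·12 + 29)/6 = 84/6 = 14
te_C = (10 + 4·12 + 20)/6 = 78/6 = 13
te_D = (1 + 4·2 + 3)/6 = 12/6 = 2
te_E = (10 + 4·12 + 20)/6 = 78/6 = 13
te_F = (1 + 4·4 + 19)/6 = 36/6 = 6
te_G = (2 + 4·3 + 4)/6 = 18/6 = 3
te_H = (4 + 4·6 + 8)/6 = 36/6 = 6

Forward pass:
ES_A = 0; EF_A = 9
ES_B = 9; EF_B = 9+14 = 23
ES_C = 9; EF_C = 9+13 = 22
ES_D = max(EF_B=23, EF_C=22) = 23; EF_D = 23+2 = 25
ES_E = 23; EF_E = 23+13 = 36
ES_F = max(EF_B=23, EF_C=22) = 23; EF_F = 23+6 = 29
ES_G = max(EF_D=25, EF_E=36) = 36; EF_G = 36+3 = 39
ES_H = max(EF_D=25, EF_F=29, EF_G=39) = 39; EF_H = 39+6 = 45
Expected project duration μ = 45 days. Critical path: A → B → E → G → H.

45 days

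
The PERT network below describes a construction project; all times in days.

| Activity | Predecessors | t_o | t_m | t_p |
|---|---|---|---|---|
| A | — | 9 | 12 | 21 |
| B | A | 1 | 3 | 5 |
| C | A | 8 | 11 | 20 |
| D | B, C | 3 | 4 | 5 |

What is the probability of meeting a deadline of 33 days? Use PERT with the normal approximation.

te_A = (9 + 4·12 + 21)/6 = 78/6 = 13; σ²_A = ((21−9)/6)² = 4.000
te_B = (1 + 4·3 + 5)/6 = 18/6 = 3; σ²_B = ((5−1)/6)² = 0.444
te_C = (8 + 4·11 + 20)/6 = 72/6 = 12; σ²_C = ((20−8)/6)² = 4.000
te_D = (3 + 4·4 + 5)/6 = 24/6 = 4; σ²_D = ((5−3)/6)² = 0.111

Forward pass:
ES_A = 0; EF_A = 13
ES_B = 13; EF_B = 13+3 = 16
ES_C = 13; EF_C = 13+12 = 25
ES_D = max(EF_B=16, EF_C=25) = 25; EF_D = 25+4 = 29
Expected project duration μ = 29 days. Critical path: A → C → D.

Variance along critical path = 4.000 + 4.000 + 0.111 = 8.111; σ = √8.111 = 2.848 days.
Z = (33 − 29) / 2.848 = 1.404
P(T ≤ 33) = Φ(1.404) ≈ 0.920

0.920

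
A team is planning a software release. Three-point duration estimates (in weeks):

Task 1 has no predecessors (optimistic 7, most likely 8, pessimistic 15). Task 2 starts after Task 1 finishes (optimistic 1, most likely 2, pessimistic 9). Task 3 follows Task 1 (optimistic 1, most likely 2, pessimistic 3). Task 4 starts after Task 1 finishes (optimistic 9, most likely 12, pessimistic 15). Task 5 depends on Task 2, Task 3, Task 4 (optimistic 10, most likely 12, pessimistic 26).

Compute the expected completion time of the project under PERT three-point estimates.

te_Task 1 = (7 + 4·8 + 15)/6 = 54/6 = 9
te_Task 2 = (1 + 4·2 + 9)/6 = 18/6 = 3
te_Task 3 = (1 + 4·2 + 3)/6 = 12/6 = 2
te_Task 4 = (9 + 4·12 + 15)/6 = 72/6 = 12
te_Task 5 = (10 + 4·12 + 26)/6 = 84/6 = 14

Forward pass:
ES_Task 1 = 0; EF_Task 1 = 9
ES_Task 2 = 9; EF_Task 2 = 9+3 = 12
ES_Task 3 = 9; EF_Task 3 = 9+2 = 11
ES_Task 4 = 9; EF_Task 4 = 9+12 = 21
ES_Task 5 = max(EF_Task 2=12, EF_Task 3=11, EF_Task 4=21) = 21; EF_Task 5 = 21+14 = 35
Expected project duration μ = 35 weeks. Critical path: Task 1 → Task 4 → Task 5.

35 weeks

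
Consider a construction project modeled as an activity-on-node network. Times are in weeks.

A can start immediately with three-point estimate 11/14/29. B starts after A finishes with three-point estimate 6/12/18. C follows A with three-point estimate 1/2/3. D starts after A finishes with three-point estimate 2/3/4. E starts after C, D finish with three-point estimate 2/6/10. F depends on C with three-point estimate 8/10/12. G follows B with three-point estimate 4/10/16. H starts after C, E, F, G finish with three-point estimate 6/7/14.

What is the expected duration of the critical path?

te_A = (11 + 4·14 + 29)/6 = 96/6 = 16
te_B = (6 + 4·12 + 18)/6 = 72/6 = 12
te_C = (1 + 4·2 + 3)/6 = 12/6 = 2
te_D = (2 + 4·3 + 4)/6 = 18/6 = 3
te_E = (2 + 4·6 + 10)/6 = 36/6 = 6
te_F = (8 + 4·10 + 12)/6 = 60/6 = 10
te_G = (4 + 4·10 + 16)/6 = 60/6 = 10
te_H = (6 + 4·7 + 14)/6 = 48/6 = 8

Forward pass:
ES_A = 0; EF_A = 16
ES_B = 16; EF_B = 16+12 = 28
ES_C = 16; EF_C = 16+2 = 18
ES_D = 16; EF_D = 16+3 = 19
ES_E = max(EF_C=18, EF_D=19) = 19; EF_E = 19+6 = 25
ES_F = 18; EF_F = 18+10 = 28
ES_G = 28; EF_G = 28+10 = 38
ES_H = max(EF_C=18, EF_E=25, EF_F=28, EF_G=38) = 38; EF_H = 38+8 = 46
Expected project duration μ = 46 weeks. Critical path: A → B → G → H.

46 weeks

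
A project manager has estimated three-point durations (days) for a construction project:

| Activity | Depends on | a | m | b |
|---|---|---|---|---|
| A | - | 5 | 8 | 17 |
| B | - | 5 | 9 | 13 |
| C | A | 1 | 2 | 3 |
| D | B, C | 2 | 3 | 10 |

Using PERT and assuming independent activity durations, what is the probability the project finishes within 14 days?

te_A = (5 + 4·8 + 17)/6 = 54/6 = 9; σ²_A = ((17−5)/6)² = 4.000
te_B = (5 + 4·9 + 13)/6 = 54/6 = 9; σ²_B = ((13−5)/6)² = 1.778
te_C = (1 + 4·2 + 3)/6 = 12/6 = 2; σ²_C = ((3−1)/6)² = 0.111
te_D = (2 + 4·3 + 10)/6 = 24/6 = 4; σ²_D = ((10−2)/6)² = 1.778

Forward pass:
ES_A = 0; EF_A = 9
ES_B = 0; EF_B = 9
ES_C = 9; EF_C = 9+2 = 11
ES_D = max(EF_B=9, EF_C=11) = 11; EF_D = 11+4 = 15
Expected project duration μ = 15 days. Critical path: A → C → D.

Variance along critical path = 4.000 + 0.111 + 1.778 = 5.889; σ = √5.889 = 2.427 days.
Z = (14 − 15) / 2.427 = -0.412
P(T ≤ 14) = Φ(-0.412) ≈ 0.340

0.340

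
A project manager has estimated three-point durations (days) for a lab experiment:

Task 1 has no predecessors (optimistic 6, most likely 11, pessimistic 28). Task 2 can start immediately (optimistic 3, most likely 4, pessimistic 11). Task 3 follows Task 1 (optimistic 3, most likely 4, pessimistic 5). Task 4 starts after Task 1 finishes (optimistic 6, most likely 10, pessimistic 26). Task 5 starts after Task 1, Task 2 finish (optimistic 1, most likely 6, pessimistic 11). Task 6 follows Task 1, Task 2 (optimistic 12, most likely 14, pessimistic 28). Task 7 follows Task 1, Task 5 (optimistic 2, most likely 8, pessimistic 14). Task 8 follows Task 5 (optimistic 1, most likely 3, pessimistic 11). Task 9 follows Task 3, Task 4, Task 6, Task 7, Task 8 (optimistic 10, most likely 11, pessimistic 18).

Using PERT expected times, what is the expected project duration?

41 days

te_Task 1 = (6 + 4·11 + 28)/6 = 78/6 = 13
te_Task 2 = (3 + 4·4 + 11)/6 = 30/6 = 5
te_Task 3 = (3 + 4·4 + 5)/6 = 24/6 = 4
te_Task 4 = (6 + 4·10 + 26)/6 = 72/6 = 12
te_Task 5 = (1 + 4·6 + 11)/6 = 36/6 = 6
te_Task 6 = (12 + 4·14 + 28)/6 = 96/6 = 16
te_Task 7 = (2 + 4·8 + 14)/6 = 48/6 = 8
te_Task 8 = (1 + 4·3 + 11)/6 = 24/6 = 4
te_Task 9 = (10 + 4·11 + 18)/6 = 72/6 = 12

Forward pass:
ES_Task 1 = 0; EF_Task 1 = 13
ES_Task 2 = 0; EF_Task 2 = 5
ES_Task 3 = 13; EF_Task 3 = 13+4 = 17
ES_Task 4 = 13; EF_Task 4 = 13+12 = 25
ES_Task 5 = max(EF_Task 1=13, EF_Task 2=5) = 13; EF_Task 5 = 13+6 = 19
ES_Task 6 = max(EF_Task 1=13, EF_Task 2=5) = 13; EF_Task 6 = 13+16 = 29
ES_Task 7 = max(EF_Task 1=13, EF_Task 5=19) = 19; EF_Task 7 = 19+8 = 27
ES_Task 8 = 19; EF_Task 8 = 19+4 = 23
ES_Task 9 = max(EF_Task 3=17, EF_Task 4=25, EF_Task 6=29, EF_Task 7=27, EF_Task 8=23) = 29; EF_Task 9 = 29+12 = 41
Expected project duration μ = 41 days. Critical path: Task 1 → Task 6 → Task 9.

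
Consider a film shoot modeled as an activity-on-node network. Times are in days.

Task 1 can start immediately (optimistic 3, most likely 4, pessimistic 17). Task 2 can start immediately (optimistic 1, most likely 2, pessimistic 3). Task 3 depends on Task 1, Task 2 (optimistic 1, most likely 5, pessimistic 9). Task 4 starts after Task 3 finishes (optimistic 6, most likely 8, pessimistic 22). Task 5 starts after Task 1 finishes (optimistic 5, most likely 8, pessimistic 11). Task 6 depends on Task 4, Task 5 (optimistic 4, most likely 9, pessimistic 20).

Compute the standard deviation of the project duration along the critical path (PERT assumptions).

4.63 days

te_Task 1 = (3 + 4·4 + 17)/6 = 36/6 = 6; σ²_Task 1 = ((17−3)/6)² = 5.444
te_Task 2 = (1 + 4·2 + 3)/6 = 12/6 = 2; σ²_Task 2 = ((3−1)/6)² = 0.111
te_Task 3 = (1 + 4·5 + 9)/6 = 30/6 = 5; σ²_Task 3 = ((9−1)/6)² = 1.778
te_Task 4 = (6 + 4·8 + 22)/6 = 60/6 = 10; σ²_Task 4 = ((22−6)/6)² = 7.111
te_Task 5 = (5 + 4·8 + 11)/6 = 48/6 = 8; σ²_Task 5 = ((11−5)/6)² = 1.000
te_Task 6 = (4 + 4·9 + 20)/6 = 60/6 = 10; σ²_Task 6 = ((20−4)/6)² = 7.111

Forward pass:
ES_Task 1 = 0; EF_Task 1 = 6
ES_Task 2 = 0; EF_Task 2 = 2
ES_Task 3 = max(EF_Task 1=6, EF_Task 2=2) = 6; EF_Task 3 = 6+5 = 11
ES_Task 4 = 11; EF_Task 4 = 11+10 = 21
ES_Task 5 = 6; EF_Task 5 = 6+8 = 14
ES_Task 6 = max(EF_Task 4=21, EF_Task 5=14) = 21; EF_Task 6 = 21+10 = 31
Expected project duration μ = 31 days. Critical path: Task 1 → Task 3 → Task 4 → Task 6.

Variance along critical path = 5.444 + 1.778 + 7.111 + 7.111 = 21.444
σ = √21.444 = 4.631 days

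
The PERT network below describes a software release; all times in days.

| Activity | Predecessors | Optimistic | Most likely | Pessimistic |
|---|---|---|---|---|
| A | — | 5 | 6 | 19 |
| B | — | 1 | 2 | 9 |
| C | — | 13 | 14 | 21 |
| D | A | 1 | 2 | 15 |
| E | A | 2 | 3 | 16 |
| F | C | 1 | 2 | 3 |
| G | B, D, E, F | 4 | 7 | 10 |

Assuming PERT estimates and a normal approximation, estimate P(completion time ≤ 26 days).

te_A = (5 + 4·6 + 19)/6 = 48/6 = 8; σ²_A = ((19−5)/6)² = 5.444
te_B = (1 + 4·2 + 9)/6 = 18/6 = 3; σ²_B = ((9−1)/6)² = 1.778
te_C = (13 + 4·14 + 21)/6 = 90/6 = 15; σ²_C = ((21−13)/6)² = 1.778
te_D = (1 + 4·2 + 15)/6 = 24/6 = 4; σ²_D = ((15−1)/6)² = 5.444
te_E = (2 + 4·3 + 16)/6 = 30/6 = 5; σ²_E = ((16−2)/6)² = 5.444
te_F = (1 + 4·2 + 3)/6 = 12/6 = 2; σ²_F = ((3−1)/6)² = 0.111
te_G = (4 + 4·7 + 10)/6 = 42/6 = 7; σ²_G = ((10−4)/6)² = 1.000

Forward pass:
ES_A = 0; EF_A = 8
ES_B = 0; EF_B = 3
ES_C = 0; EF_C = 15
ES_D = 8; EF_D = 8+4 = 12
ES_E = 8; EF_E = 8+5 = 13
ES_F = 15; EF_F = 15+2 = 17
ES_G = max(EF_B=3, EF_D=12, EF_E=13, EF_F=17) = 17; EF_G = 17+7 = 24
Expected project duration μ = 24 days. Critical path: C → F → G.

Variance along critical path = 1.778 + 0.111 + 1.000 = 2.889; σ = √2.889 = 1.700 days.
Z = (26 − 24) / 1.700 = 1.177
P(T ≤ 26) = Φ(1.177) ≈ 0.880

0.880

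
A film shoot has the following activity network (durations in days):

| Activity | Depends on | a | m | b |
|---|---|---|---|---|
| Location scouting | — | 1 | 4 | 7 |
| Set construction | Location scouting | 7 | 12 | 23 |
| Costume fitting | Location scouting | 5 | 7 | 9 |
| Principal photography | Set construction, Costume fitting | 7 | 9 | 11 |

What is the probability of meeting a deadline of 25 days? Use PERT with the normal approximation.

te_Location scouting = (1 + 4·4 + 7)/6 = 24/6 = 4; σ²_Location scouting = ((7−1)/6)² = 1.000
te_Set construction = (7 + 4·12 + 23)/6 = 78/6 = 13; σ²_Set construction = ((23−7)/6)² = 7.111
te_Costume fitting = (5 + 4·7 + 9)/6 = 42/6 = 7; σ²_Costume fitting = ((9−5)/6)² = 0.444
te_Principal photography = (7 + 4·9 + 11)/6 = 54/6 = 9; σ²_Principal photography = ((11−7)/6)² = 0.444

Forward pass:
ES_Location scouting = 0; EF_Location scouting = 4
ES_Set construction = 4; EF_Set construction = 4+13 = 17
ES_Costume fitting = 4; EF_Costume fitting = 4+7 = 11
ES_Principal photography = max(EF_Set construction=17, EF_Costume fitting=11) = 17; EF_Principal photography = 17+9 = 26
Expected project duration μ = 26 days. Critical path: Location scouting → Set construction → Principal photography.

Variance along critical path = 1.000 + 7.111 + 0.444 = 8.556; σ = √8.556 = 2.925 days.
Z = (25 − 26) / 2.925 = -0.342
P(T ≤ 25) = Φ(-0.342) ≈ 0.366

0.366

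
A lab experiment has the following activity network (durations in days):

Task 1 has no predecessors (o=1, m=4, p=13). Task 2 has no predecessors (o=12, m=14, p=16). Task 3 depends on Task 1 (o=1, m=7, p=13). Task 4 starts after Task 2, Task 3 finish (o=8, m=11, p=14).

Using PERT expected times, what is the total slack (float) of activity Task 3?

te_Task 1 = (1 + 4·4 + 13)/6 = 30/6 = 5
te_Task 2 = (12 + 4·14 + 16)/6 = 84/6 = 14
te_Task 3 = (1 + 4·7 + 13)/6 = 42/6 = 7
te_Task 4 = (8 + 4·11 + 14)/6 = 66/6 = 11

Forward pass:
ES_Task 1 = 0; EF_Task 1 = 5
ES_Task 2 = 0; EF_Task 2 = 14
ES_Task 3 = 5; EF_Task 3 = 5+7 = 12
ES_Task 4 = max(EF_Task 2=14, EF_Task 3=12) = 14; EF_Task 4 = 14+11 = 25
Expected project duration μ = 25 days. Critical path: Task 2 → Task 4.

Backward pass:
LF_Task 4 = 25; LS_Task 4 = 25−11 = 14
LF_Task 3 = LS_Task 4 = 14; LS_Task 3 = 14−7 = 7
LF_Task 2 = LS_Task 4 = 14; LS_Task 2 = 14−14 = 0
LF_Task 1 = LS_Task 3 = 7; LS_Task 1 = 7−5 = 2
Slack_Task 3 = LS_Task 3 − ES_Task 3 = 7 − 5 = 2

2 days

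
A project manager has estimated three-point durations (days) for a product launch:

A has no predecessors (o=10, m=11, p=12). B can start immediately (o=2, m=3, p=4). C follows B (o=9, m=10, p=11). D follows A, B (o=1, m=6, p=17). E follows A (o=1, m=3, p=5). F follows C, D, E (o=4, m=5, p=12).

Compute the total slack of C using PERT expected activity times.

5 days

te_A = (10 + 4·11 + 12)/6 = 66/6 = 11
te_B = (2 + 4·3 + 4)/6 = 18/6 = 3
te_C = (9 + 4·10 + 11)/6 = 60/6 = 10
te_D = (1 + 4·6 + 17)/6 = 42/6 = 7
te_E = (1 + 4·3 + 5)/6 = 18/6 = 3
te_F = (4 + 4·5 + 12)/6 = 36/6 = 6

Forward pass:
ES_A = 0; EF_A = 11
ES_B = 0; EF_B = 3
ES_C = 3; EF_C = 3+10 = 13
ES_D = max(EF_A=11, EF_B=3) = 11; EF_D = 11+7 = 18
ES_E = 11; EF_E = 11+3 = 14
ES_F = max(EF_C=13, EF_D=18, EF_E=14) = 18; EF_F = 18+6 = 24
Expected project duration μ = 24 days. Critical path: A → D → F.

Backward pass:
LF_F = 24; LS_F = 24−6 = 18
LF_E = LS_F = 18; LS_E = 18−3 = 15
LF_D = LS_F = 18; LS_D = 18−7 = 11
LF_C = LS_F = 18; LS_C = 18−10 = 8
LF_B = min(LS_C=8, LS_D=11) = 8; LS_B = 8−3 = 5
LF_A = min(LS_D=11, LS_E=15) = 11; LS_A = 11−11 = 0
Slack_C = LS_C − ES_C = 8 − 3 = 5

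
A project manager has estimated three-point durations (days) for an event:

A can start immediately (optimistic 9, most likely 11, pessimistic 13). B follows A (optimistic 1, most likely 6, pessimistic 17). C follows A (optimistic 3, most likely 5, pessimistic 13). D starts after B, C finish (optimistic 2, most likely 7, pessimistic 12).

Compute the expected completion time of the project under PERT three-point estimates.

te_A = (9 + 4·11 + 13)/6 = 66/6 = 11
te_B = (1 + 4·6 + 17)/6 = 42/6 = 7
te_C = (3 + 4·5 + 13)/6 = 36/6 = 6
te_D = (2 + 4·7 + 12)/6 = 42/6 = 7

Forward pass:
ES_A = 0; EF_A = 11
ES_B = 11; EF_B = 11+7 = 18
ES_C = 11; EF_C = 11+6 = 17
ES_D = max(EF_B=18, EF_C=17) = 18; EF_D = 18+7 = 25
Expected project duration μ = 25 days. Critical path: A → B → D.

25 days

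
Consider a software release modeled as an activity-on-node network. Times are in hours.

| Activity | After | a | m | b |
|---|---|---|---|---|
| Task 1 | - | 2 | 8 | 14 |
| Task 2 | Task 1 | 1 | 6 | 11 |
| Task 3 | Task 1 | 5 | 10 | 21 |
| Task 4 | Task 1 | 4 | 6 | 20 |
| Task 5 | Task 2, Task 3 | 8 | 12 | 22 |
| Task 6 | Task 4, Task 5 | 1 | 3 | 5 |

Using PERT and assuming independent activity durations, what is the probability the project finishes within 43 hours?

te_Task 1 = (2 + 4·8 + 14)/6 = 48/6 = 8; σ²_Task 1 = ((14−2)/6)² = 4.000
te_Task 2 = (1 + 4·6 + 11)/6 = 36/6 = 6; σ²_Task 2 = ((11−1)/6)² = 2.778
te_Task 3 = (5 + 4·10 + 21)/6 = 66/6 = 11; σ²_Task 3 = ((21−5)/6)² = 7.111
te_Task 4 = (4 + 4·6 + 20)/6 = 48/6 = 8; σ²_Task 4 = ((20−4)/6)² = 7.111
te_Task 5 = (8 + 4·12 + 22)/6 = 78/6 = 13; σ²_Task 5 = ((22−8)/6)² = 5.444
te_Task 6 = (1 + 4·3 + 5)/6 = 18/6 = 3; σ²_Task 6 = ((5−1)/6)² = 0.444

Forward pass:
ES_Task 1 = 0; EF_Task 1 = 8
ES_Task 2 = 8; EF_Task 2 = 8+6 = 14
ES_Task 3 = 8; EF_Task 3 = 8+11 = 19
ES_Task 4 = 8; EF_Task 4 = 8+8 = 16
ES_Task 5 = max(EF_Task 2=14, EF_Task 3=19) = 19; EF_Task 5 = 19+13 = 32
ES_Task 6 = max(EF_Task 4=16, EF_Task 5=32) = 32; EF_Task 6 = 32+3 = 35
Expected project duration μ = 35 hours. Critical path: Task 1 → Task 3 → Task 5 → Task 6.

Variance along critical path = 4.000 + 7.111 + 5.444 + 0.444 = 17.000; σ = √17.000 = 4.123 hours.
Z = (43 − 35) / 4.123 = 1.940
P(T ≤ 43) = Φ(1.940) ≈ 0.974

0.974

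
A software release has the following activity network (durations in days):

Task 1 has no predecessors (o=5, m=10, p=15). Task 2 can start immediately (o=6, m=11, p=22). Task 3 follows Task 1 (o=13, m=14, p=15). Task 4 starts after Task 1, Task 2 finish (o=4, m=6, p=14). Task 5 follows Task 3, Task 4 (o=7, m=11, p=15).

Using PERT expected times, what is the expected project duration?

te_Task 1 = (5 + 4·10 + 15)/6 = 60/6 = 10
te_Task 2 = (6 + 4·11 + 22)/6 = 72/6 = 12
te_Task 3 = (13 + 4·14 + 15)/6 = 84/6 = 14
te_Task 4 = (4 + 4·6 + 14)/6 = 42/6 = 7
te_Task 5 = (7 + 4·11 + 15)/6 = 66/6 = 11

Forward pass:
ES_Task 1 = 0; EF_Task 1 = 10
ES_Task 2 = 0; EF_Task 2 = 12
ES_Task 3 = 10; EF_Task 3 = 10+14 = 24
ES_Task 4 = max(EF_Task 1=10, EF_Task 2=12) = 12; EF_Task 4 = 12+7 = 19
ES_Task 5 = max(EF_Task 3=24, EF_Task 4=19) = 24; EF_Task 5 = 24+11 = 35
Expected project duration μ = 35 days. Critical path: Task 1 → Task 3 → Task 5.

35 days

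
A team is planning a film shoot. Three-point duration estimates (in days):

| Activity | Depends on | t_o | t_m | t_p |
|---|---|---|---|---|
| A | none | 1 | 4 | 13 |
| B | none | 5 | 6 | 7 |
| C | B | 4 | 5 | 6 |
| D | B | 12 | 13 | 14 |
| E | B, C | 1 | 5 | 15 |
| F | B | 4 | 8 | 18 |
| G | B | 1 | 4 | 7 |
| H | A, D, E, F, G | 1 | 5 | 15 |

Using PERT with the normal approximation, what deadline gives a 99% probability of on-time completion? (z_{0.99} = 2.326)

30.5 days

te_A = (1 + 4·4 + 13)/6 = 30/6 = 5; σ²_A = ((13−1)/6)² = 4.000
te_B = (5 + 4·6 + 7)/6 = 36/6 = 6; σ²_B = ((7−5)/6)² = 0.111
te_C = (4 + 4·5 + 6)/6 = 30/6 = 5; σ²_C = ((6−4)/6)² = 0.111
te_D = (12 + 4·13 + 14)/6 = 78/6 = 13; σ²_D = ((14−12)/6)² = 0.111
te_E = (1 + 4·5 + 15)/6 = 36/6 = 6; σ²_E = ((15−1)/6)² = 5.444
te_F = (4 + 4·8 + 18)/6 = 54/6 = 9; σ²_F = ((18−4)/6)² = 5.444
te_G = (1 + 4·4 + 7)/6 = 24/6 = 4; σ²_G = ((7−1)/6)² = 1.000
te_H = (1 + 4·5 + 15)/6 = 36/6 = 6; σ²_H = ((15−1)/6)² = 5.444

Forward pass:
ES_A = 0; EF_A = 5
ES_B = 0; EF_B = 6
ES_C = 6; EF_C = 6+5 = 11
ES_D = 6; EF_D = 6+13 = 19
ES_E = max(EF_B=6, EF_C=11) = 11; EF_E = 11+6 = 17
ES_F = 6; EF_F = 6+9 = 15
ES_G = 6; EF_G = 6+4 = 10
ES_H = max(EF_A=5, EF_D=19, EF_E=17, EF_F=15, EF_G=10) = 19; EF_H = 19+6 = 25
Expected project duration μ = 25 days. Critical path: B → D → H.

Variance along critical path = 0.111 + 0.111 + 5.444 = 5.667; σ = 2.380 days.
D = μ + z·σ = 25 + 2.326·2.380 = 30.5 days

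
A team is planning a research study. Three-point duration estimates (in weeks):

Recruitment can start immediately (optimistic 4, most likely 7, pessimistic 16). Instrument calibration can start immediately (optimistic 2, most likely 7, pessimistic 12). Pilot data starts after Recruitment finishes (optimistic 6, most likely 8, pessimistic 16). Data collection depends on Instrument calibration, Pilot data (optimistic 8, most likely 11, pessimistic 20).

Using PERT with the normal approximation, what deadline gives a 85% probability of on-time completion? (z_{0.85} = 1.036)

te_Recruitment = (4 + 4·7 + 16)/6 = 48/6 = 8; σ²_Recruitment = ((16−4)/6)² = 4.000
te_Instrument calibration = (2 + 4·7 + 12)/6 = 42/6 = 7; σ²_Instrument calibration = ((12−2)/6)² = 2.778
te_Pilot data = (6 + 4·8 + 16)/6 = 54/6 = 9; σ²_Pilot data = ((16−6)/6)² = 2.778
te_Data collection = (8 + 4·11 + 20)/6 = 72/6 = 12; σ²_Data collection = ((20−8)/6)² = 4.000

Forward pass:
ES_Recruitment = 0; EF_Recruitment = 8
ES_Instrument calibration = 0; EF_Instrument calibration = 7
ES_Pilot data = 8; EF_Pilot data = 8+9 = 17
ES_Data collection = max(EF_Instrument calibration=7, EF_Pilot data=17) = 17; EF_Data collection = 17+12 = 29
Expected project duration μ = 29 weeks. Critical path: Recruitment → Pilot data → Data collection.

Variance along critical path = 4.000 + 2.778 + 4.000 = 10.778; σ = 3.283 weeks.
D = μ + z·σ = 29 + 1.036·3.283 = 32.4 weeks

32.4 weeks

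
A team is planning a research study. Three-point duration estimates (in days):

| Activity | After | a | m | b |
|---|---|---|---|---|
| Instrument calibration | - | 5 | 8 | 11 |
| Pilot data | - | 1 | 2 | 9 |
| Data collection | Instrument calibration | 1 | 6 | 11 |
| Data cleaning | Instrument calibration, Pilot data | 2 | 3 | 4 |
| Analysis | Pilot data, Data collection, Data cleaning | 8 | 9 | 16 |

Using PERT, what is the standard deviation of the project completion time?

2.36 days

te_Instrument calibration = (5 + 4·8 + 11)/6 = 48/6 = 8; σ²_Instrument calibration = ((11−5)/6)² = 1.000
te_Pilot data = (1 + 4·2 + 9)/6 = 18/6 = 3; σ²_Pilot data = ((9−1)/6)² = 1.778
te_Data collection = (1 + 4·6 + 11)/6 = 36/6 = 6; σ²_Data collection = ((11−1)/6)² = 2.778
te_Data cleaning = (2 + 4·3 + 4)/6 = 18/6 = 3; σ²_Data cleaning = ((4−2)/6)² = 0.111
te_Analysis = (8 + 4·9 + 16)/6 = 60/6 = 10; σ²_Analysis = ((16−8)/6)² = 1.778

Forward pass:
ES_Instrument calibration = 0; EF_Instrument calibration = 8
ES_Pilot data = 0; EF_Pilot data = 3
ES_Data collection = 8; EF_Data collection = 8+6 = 14
ES_Data cleaning = max(EF_Instrument calibration=8, EF_Pilot data=3) = 8; EF_Data cleaning = 8+3 = 11
ES_Analysis = max(EF_Pilot data=3, EF_Data collection=14, EF_Data cleaning=11) = 14; EF_Analysis = 14+10 = 24
Expected project duration μ = 24 days. Critical path: Instrument calibration → Data collection → Analysis.

Variance along critical path = 1.000 + 2.778 + 1.778 = 5.556
σ = √5.556 = 2.357 days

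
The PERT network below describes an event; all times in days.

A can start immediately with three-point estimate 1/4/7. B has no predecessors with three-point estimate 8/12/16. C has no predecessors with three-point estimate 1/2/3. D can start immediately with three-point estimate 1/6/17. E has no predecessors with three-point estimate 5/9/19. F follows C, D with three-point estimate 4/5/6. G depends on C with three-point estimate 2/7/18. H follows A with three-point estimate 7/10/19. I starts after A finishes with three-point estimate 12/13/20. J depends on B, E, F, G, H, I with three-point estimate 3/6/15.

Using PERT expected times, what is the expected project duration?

25 days

te_A = (1 + 4·4 + 7)/6 = 24/6 = 4
te_B = (8 + 4·12 + 16)/6 = 72/6 = 12
te_C = (1 + 4·2 + 3)/6 = 12/6 = 2
te_D = (1 + 4·6 + 17)/6 = 42/6 = 7
te_E = (5 + 4·9 + 19)/6 = 60/6 = 10
te_F = (4 + 4·5 + 6)/6 = 30/6 = 5
te_G = (2 + 4·7 + 18)/6 = 48/6 = 8
te_H = (7 + 4·10 + 19)/6 = 66/6 = 11
te_I = (12 + 4·13 + 20)/6 = 84/6 = 14
te_J = (3 + 4·6 + 15)/6 = 42/6 = 7

Forward pass:
ES_A = 0; EF_A = 4
ES_B = 0; EF_B = 12
ES_C = 0; EF_C = 2
ES_D = 0; EF_D = 7
ES_E = 0; EF_E = 10
ES_F = max(EF_C=2, EF_D=7) = 7; EF_F = 7+5 = 12
ES_G = 2; EF_G = 2+8 = 10
ES_H = 4; EF_H = 4+11 = 15
ES_I = 4; EF_I = 4+14 = 18
ES_J = max(EF_B=12, EF_E=10, EF_F=12, EF_G=10, EF_H=15, EF_I=18) = 18; EF_J = 18+7 = 25
Expected project duration μ = 25 days. Critical path: A → I → J.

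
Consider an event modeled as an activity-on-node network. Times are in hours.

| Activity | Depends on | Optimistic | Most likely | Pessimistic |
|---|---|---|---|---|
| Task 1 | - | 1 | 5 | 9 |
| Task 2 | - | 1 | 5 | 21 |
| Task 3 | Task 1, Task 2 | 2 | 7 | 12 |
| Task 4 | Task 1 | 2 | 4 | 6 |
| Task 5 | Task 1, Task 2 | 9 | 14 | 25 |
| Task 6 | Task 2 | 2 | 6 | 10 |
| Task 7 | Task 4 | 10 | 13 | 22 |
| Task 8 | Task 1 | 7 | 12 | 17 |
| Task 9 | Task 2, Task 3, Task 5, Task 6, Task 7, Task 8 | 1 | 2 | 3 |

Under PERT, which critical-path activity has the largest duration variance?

Task 7

te_Task 1 = (1 + 4·5 + 9)/6 = 30/6 = 5; σ²_Task 1 = ((9−1)/6)² = 1.778
te_Task 2 = (1 + 4·5 + 21)/6 = 42/6 = 7; σ²_Task 2 = ((21−1)/6)² = 11.111
te_Task 3 = (2 + 4·7 + 12)/6 = 42/6 = 7; σ²_Task 3 = ((12−2)/6)² = 2.778
te_Task 4 = (2 + 4·4 + 6)/6 = 24/6 = 4; σ²_Task 4 = ((6−2)/6)² = 0.444
te_Task 5 = (9 + 4·14 + 25)/6 = 90/6 = 15; σ²_Task 5 = ((25−9)/6)² = 7.111
te_Task 6 = (2 + 4·6 + 10)/6 = 36/6 = 6; σ²_Task 6 = ((10−2)/6)² = 1.778
te_Task 7 = (10 + 4·13 + 22)/6 = 84/6 = 14; σ²_Task 7 = ((22−10)/6)² = 4.000
te_Task 8 = (7 + 4·12 + 17)/6 = 72/6 = 12; σ²_Task 8 = ((17−7)/6)² = 2.778
te_Task 9 = (1 + 4·2 + 3)/6 = 12/6 = 2; σ²_Task 9 = ((3−1)/6)² = 0.111

Forward pass:
ES_Task 1 = 0; EF_Task 1 = 5
ES_Task 2 = 0; EF_Task 2 = 7
ES_Task 3 = max(EF_Task 1=5, EF_Task 2=7) = 7; EF_Task 3 = 7+7 = 14
ES_Task 4 = 5; EF_Task 4 = 5+4 = 9
ES_Task 5 = max(EF_Task 1=5, EF_Task 2=7) = 7; EF_Task 5 = 7+15 = 22
ES_Task 6 = 7; EF_Task 6 = 7+6 = 13
ES_Task 7 = 9; EF_Task 7 = 9+14 = 23
ES_Task 8 = 5; EF_Task 8 = 5+12 = 17
ES_Task 9 = max(EF_Task 2=7, EF_Task 3=14, EF_Task 5=22, EF_Task 6=13, EF_Task 7=23, EF_Task 8=17) = 23; EF_Task 9 = 23+2 = 25
Expected project duration μ = 25 hours. Critical path: Task 1 → Task 4 → Task 7 → Task 9.

Variances on critical path: σ²_Task 1=1.778, σ²_Task 4=0.444, σ²_Task 7=4.000, σ²_Task 9=0.111.
Largest is σ²_Task 7 = 4.000.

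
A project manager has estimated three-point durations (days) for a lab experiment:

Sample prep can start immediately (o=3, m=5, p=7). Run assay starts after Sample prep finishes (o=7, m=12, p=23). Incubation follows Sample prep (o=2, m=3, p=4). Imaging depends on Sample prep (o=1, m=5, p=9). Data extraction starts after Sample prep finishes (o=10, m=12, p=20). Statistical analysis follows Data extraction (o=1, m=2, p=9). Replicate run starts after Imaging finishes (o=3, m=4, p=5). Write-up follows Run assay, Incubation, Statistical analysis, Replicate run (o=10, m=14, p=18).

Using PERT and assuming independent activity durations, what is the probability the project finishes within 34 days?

te_Sample prep = (3 + 4·5 + 7)/6 = 30/6 = 5; σ²_Sample prep = ((7−3)/6)² = 0.444
te_Run assay = (7 + 4·12 + 23)/6 = 78/6 = 13; σ²_Run assay = ((23−7)/6)² = 7.111
te_Incubation = (2 + 4·3 + 4)/6 = 18/6 = 3; σ²_Incubation = ((4−2)/6)² = 0.111
te_Imaging = (1 + 4·5 + 9)/6 = 30/6 = 5; σ²_Imaging = ((9−1)/6)² = 1.778
te_Data extraction = (10 + 4·12 + 20)/6 = 78/6 = 13; σ²_Data extraction = ((20−10)/6)² = 2.778
te_Statistical analysis = (1 + 4·2 + 9)/6 = 18/6 = 3; σ²_Statistical analysis = ((9−1)/6)² = 1.778
te_Replicate run = (3 + 4·4 + 5)/6 = 24/6 = 4; σ²_Replicate run = ((5−3)/6)² = 0.111
te_Write-up = (10 + 4·14 + 18)/6 = 84/6 = 14; σ²_Write-up = ((18−10)/6)² = 1.778

Forward pass:
ES_Sample prep = 0; EF_Sample prep = 5
ES_Run assay = 5; EF_Run assay = 5+13 = 18
ES_Incubation = 5; EF_Incubation = 5+3 = 8
ES_Imaging = 5; EF_Imaging = 5+5 = 10
ES_Data extraction = 5; EF_Data extraction = 5+13 = 18
ES_Statistical analysis = 18; EF_Statistical analysis = 18+3 = 21
ES_Replicate run = 10; EF_Replicate run = 10+4 = 14
ES_Write-up = max(EF_Run assay=18, EF_Incubation=8, EF_Statistical analysis=21, EF_Replicate run=14) = 21; EF_Write-up = 21+14 = 35
Expected project duration μ = 35 days. Critical path: Sample prep → Data extraction → Statistical analysis → Write-up.

Variance along critical path = 0.444 + 2.778 + 1.778 + 1.778 = 6.778; σ = √6.778 = 2.603 days.
Z = (34 − 35) / 2.603 = -0.384
P(T ≤ 34) = Φ(-0.384) ≈ 0.350

0.350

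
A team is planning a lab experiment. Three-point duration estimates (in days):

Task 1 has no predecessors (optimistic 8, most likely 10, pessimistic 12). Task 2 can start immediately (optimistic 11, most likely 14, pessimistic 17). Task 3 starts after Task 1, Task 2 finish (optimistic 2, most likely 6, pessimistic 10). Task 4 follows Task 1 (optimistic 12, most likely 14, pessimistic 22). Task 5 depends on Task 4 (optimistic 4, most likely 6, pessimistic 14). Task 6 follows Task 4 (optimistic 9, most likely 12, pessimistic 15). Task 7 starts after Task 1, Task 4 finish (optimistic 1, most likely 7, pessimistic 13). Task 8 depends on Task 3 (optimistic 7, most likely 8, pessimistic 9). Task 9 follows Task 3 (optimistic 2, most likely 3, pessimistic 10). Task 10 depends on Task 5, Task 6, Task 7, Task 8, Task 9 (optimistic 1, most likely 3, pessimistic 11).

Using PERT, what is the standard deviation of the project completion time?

te_Task 1 = (8 + 4·10 + 12)/6 = 60/6 = 10; σ²_Task 1 = ((12−8)/6)² = 0.444
te_Task 2 = (11 + 4·14 + 17)/6 = 84/6 = 14; σ²_Task 2 = ((17−11)/6)² = 1.000
te_Task 3 = (2 + 4·6 + 10)/6 = 36/6 = 6; σ²_Task 3 = ((10−2)/6)² = 1.778
te_Task 4 = (12 + 4·14 + 22)/6 = 90/6 = 15; σ²_Task 4 = ((22−12)/6)² = 2.778
te_Task 5 = (4 + 4·6 + 14)/6 = 42/6 = 7; σ²_Task 5 = ((14−4)/6)² = 2.778
te_Task 6 = (9 + 4·12 + 15)/6 = 72/6 = 12; σ²_Task 6 = ((15−9)/6)² = 1.000
te_Task 7 = (1 + 4·7 + 13)/6 = 42/6 = 7; σ²_Task 7 = ((13−1)/6)² = 4.000
te_Task 8 = (7 + 4·8 + 9)/6 = 48/6 = 8; σ²_Task 8 = ((9−7)/6)² = 0.111
te_Task 9 = (2 + 4·3 + 10)/6 = 24/6 = 4; σ²_Task 9 = ((10−2)/6)² = 1.778
te_Task 10 = (1 + 4·3 + 11)/6 = 24/6 = 4; σ²_Task 10 = ((11−1)/6)² = 2.778

Forward pass:
ES_Task 1 = 0; EF_Task 1 = 10
ES_Task 2 = 0; EF_Task 2 = 14
ES_Task 3 = max(EF_Task 1=10, EF_Task 2=14) = 14; EF_Task 3 = 14+6 = 20
ES_Task 4 = 10; EF_Task 4 = 10+15 = 25
ES_Task 5 = 25; EF_Task 5 = 25+7 = 32
ES_Task 6 = 25; EF_Task 6 = 25+12 = 37
ES_Task 7 = max(EF_Task 1=10, EF_Task 4=25) = 25; EF_Task 7 = 25+7 = 32
ES_Task 8 = 20; EF_Task 8 = 20+8 = 28
ES_Task 9 = 20; EF_Task 9 = 20+4 = 24
ES_Task 10 = max(EF_Task 5=32, EF_Task 6=37, EF_Task 7=32, EF_Task 8=28, EF_Task 9=24) = 37; EF_Task 10 = 37+4 = 41
Expected project duration μ = 41 days. Critical path: Task 1 → Task 4 → Task 6 → Task 10.

Variance along critical path = 0.444 + 2.778 + 1.000 + 2.778 = 7.000
σ = √7.000 = 2.646 days

2.65 days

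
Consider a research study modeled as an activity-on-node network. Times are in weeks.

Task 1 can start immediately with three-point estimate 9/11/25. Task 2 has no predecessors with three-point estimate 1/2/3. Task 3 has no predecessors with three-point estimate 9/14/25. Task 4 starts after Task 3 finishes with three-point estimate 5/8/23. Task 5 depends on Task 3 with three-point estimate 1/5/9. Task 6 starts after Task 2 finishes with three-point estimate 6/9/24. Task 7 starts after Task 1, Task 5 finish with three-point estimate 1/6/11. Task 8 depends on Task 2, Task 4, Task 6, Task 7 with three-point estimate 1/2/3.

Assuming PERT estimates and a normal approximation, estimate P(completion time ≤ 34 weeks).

te_Task 1 = (9 + 4·11 + 25)/6 = 78/6 = 13; σ²_Task 1 = ((25−9)/6)² = 7.111
te_Task 2 = (1 + 4·2 + 3)/6 = 12/6 = 2; σ²_Task 2 = ((3−1)/6)² = 0.111
te_Task 3 = (9 + 4·14 + 25)/6 = 90/6 = 15; σ²_Task 3 = ((25−9)/6)² = 7.111
te_Task 4 = (5 + 4·8 + 23)/6 = 60/6 = 10; σ²_Task 4 = ((23−5)/6)² = 9.000
te_Task 5 = (1 + 4·5 + 9)/6 = 30/6 = 5; σ²_Task 5 = ((9−1)/6)² = 1.778
te_Task 6 = (6 + 4·9 + 24)/6 = 66/6 = 11; σ²_Task 6 = ((24−6)/6)² = 9.000
te_Task 7 = (1 + 4·6 + 11)/6 = 36/6 = 6; σ²_Task 7 = ((11−1)/6)² = 2.778
te_Task 8 = (1 + 4·2 + 3)/6 = 12/6 = 2; σ²_Task 8 = ((3−1)/6)² = 0.111

Forward pass:
ES_Task 1 = 0; EF_Task 1 = 13
ES_Task 2 = 0; EF_Task 2 = 2
ES_Task 3 = 0; EF_Task 3 = 15
ES_Task 4 = 15; EF_Task 4 = 15+10 = 25
ES_Task 5 = 15; EF_Task 5 = 15+5 = 20
ES_Task 6 = 2; EF_Task 6 = 2+11 = 13
ES_Task 7 = max(EF_Task 1=13, EF_Task 5=20) = 20; EF_Task 7 = 20+6 = 26
ES_Task 8 = max(EF_Task 2=2, EF_Task 4=25, EF_Task 6=13, EF_Task 7=26) = 26; EF_Task 8 = 26+2 = 28
Expected project duration μ = 28 weeks. Critical path: Task 3 → Task 5 → Task 7 → Task 8.

Variance along critical path = 7.111 + 1.778 + 2.778 + 0.111 = 11.778; σ = √11.778 = 3.432 weeks.
Z = (34 − 28) / 3.432 = 1.748
P(T ≤ 34) = Φ(1.748) ≈ 0.960

0.960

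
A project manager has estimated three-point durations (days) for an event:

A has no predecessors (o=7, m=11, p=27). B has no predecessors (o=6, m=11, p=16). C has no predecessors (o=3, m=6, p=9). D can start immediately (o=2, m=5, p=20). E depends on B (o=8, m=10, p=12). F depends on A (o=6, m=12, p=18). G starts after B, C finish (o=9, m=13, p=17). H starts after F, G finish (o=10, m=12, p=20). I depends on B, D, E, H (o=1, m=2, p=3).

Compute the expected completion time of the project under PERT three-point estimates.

40 days

te_A = (7 + 4·11 + 27)/6 = 78/6 = 13
te_B = (6 + 4·11 + 16)/6 = 66/6 = 11
te_C = (3 + 4·6 + 9)/6 = 36/6 = 6
te_D = (2 + 4·5 + 20)/6 = 42/6 = 7
te_E = (8 + 4·10 + 12)/6 = 60/6 = 10
te_F = (6 + 4·12 + 18)/6 = 72/6 = 12
te_G = (9 + 4·13 + 17)/6 = 78/6 = 13
te_H = (10 + 4·12 + 20)/6 = 78/6 = 13
te_I = (1 + 4·2 + 3)/6 = 12/6 = 2

Forward pass:
ES_A = 0; EF_A = 13
ES_B = 0; EF_B = 11
ES_C = 0; EF_C = 6
ES_D = 0; EF_D = 7
ES_E = 11; EF_E = 11+10 = 21
ES_F = 13; EF_F = 13+12 = 25
ES_G = max(EF_B=11, EF_C=6) = 11; EF_G = 11+13 = 24
ES_H = max(EF_F=25, EF_G=24) = 25; EF_H = 25+13 = 38
ES_I = max(EF_B=11, EF_D=7, EF_E=21, EF_H=38) = 38; EF_I = 38+2 = 40
Expected project duration μ = 40 days. Critical path: A → F → H → I.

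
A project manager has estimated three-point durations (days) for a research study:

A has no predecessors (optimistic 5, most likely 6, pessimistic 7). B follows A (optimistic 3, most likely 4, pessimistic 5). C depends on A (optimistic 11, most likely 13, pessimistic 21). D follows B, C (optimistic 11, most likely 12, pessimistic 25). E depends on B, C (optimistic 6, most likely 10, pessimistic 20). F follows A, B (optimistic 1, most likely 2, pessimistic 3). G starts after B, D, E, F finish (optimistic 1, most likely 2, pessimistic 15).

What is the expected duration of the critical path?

38 days

te_A = (5 + 4·6 + 7)/6 = 36/6 = 6
te_B = (3 + 4·4 + 5)/6 = 24/6 = 4
te_C = (11 + 4·13 + 21)/6 = 84/6 = 14
te_D = (11 + 4·12 + 25)/6 = 84/6 = 14
te_E = (6 + 4·10 + 20)/6 = 66/6 = 11
te_F = (1 + 4·2 + 3)/6 = 12/6 = 2
te_G = (1 + 4·2 + 15)/6 = 24/6 = 4

Forward pass:
ES_A = 0; EF_A = 6
ES_B = 6; EF_B = 6+4 = 10
ES_C = 6; EF_C = 6+14 = 20
ES_D = max(EF_B=10, EF_C=20) = 20; EF_D = 20+14 = 34
ES_E = max(EF_B=10, EF_C=20) = 20; EF_E = 20+11 = 31
ES_F = max(EF_A=6, EF_B=10) = 10; EF_F = 10+2 = 12
ES_G = max(EF_B=10, EF_D=34, EF_E=31, EF_F=12) = 34; EF_G = 34+4 = 38
Expected project duration μ = 38 days. Critical path: A → C → D → G.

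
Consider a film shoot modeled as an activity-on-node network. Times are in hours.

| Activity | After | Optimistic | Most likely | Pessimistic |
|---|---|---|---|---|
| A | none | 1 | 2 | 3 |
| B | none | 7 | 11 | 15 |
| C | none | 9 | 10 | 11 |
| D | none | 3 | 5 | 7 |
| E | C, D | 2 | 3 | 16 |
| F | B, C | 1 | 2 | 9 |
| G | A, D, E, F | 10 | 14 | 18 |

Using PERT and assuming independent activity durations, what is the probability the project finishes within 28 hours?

0.356

te_A = (1 + 4·2 + 3)/6 = 12/6 = 2; σ²_A = ((3−1)/6)² = 0.111
te_B = (7 + 4·11 + 15)/6 = 66/6 = 11; σ²_B = ((15−7)/6)² = 1.778
te_C = (9 + 4·10 + 11)/6 = 60/6 = 10; σ²_C = ((11−9)/6)² = 0.111
te_D = (3 + 4·5 + 7)/6 = 30/6 = 5; σ²_D = ((7−3)/6)² = 0.444
te_E = (2 + 4·3 + 16)/6 = 30/6 = 5; σ²_E = ((16−2)/6)² = 5.444
te_F = (1 + 4·2 + 9)/6 = 18/6 = 3; σ²_F = ((9−1)/6)² = 1.778
te_G = (10 + 4·14 + 18)/6 = 84/6 = 14; σ²_G = ((18−10)/6)² = 1.778

Forward pass:
ES_A = 0; EF_A = 2
ES_B = 0; EF_B = 11
ES_C = 0; EF_C = 10
ES_D = 0; EF_D = 5
ES_E = max(EF_C=10, EF_D=5) = 10; EF_E = 10+5 = 15
ES_F = max(EF_B=11, EF_C=10) = 11; EF_F = 11+3 = 14
ES_G = max(EF_A=2, EF_D=5, EF_E=15, EF_F=14) = 15; EF_G = 15+14 = 29
Expected project duration μ = 29 hours. Critical path: C → E → G.

Variance along critical path = 0.111 + 5.444 + 1.778 = 7.333; σ = √7.333 = 2.708 hours.
Z = (28 − 29) / 2.708 = -0.369
P(T ≤ 28) = Φ(-0.369) ≈ 0.356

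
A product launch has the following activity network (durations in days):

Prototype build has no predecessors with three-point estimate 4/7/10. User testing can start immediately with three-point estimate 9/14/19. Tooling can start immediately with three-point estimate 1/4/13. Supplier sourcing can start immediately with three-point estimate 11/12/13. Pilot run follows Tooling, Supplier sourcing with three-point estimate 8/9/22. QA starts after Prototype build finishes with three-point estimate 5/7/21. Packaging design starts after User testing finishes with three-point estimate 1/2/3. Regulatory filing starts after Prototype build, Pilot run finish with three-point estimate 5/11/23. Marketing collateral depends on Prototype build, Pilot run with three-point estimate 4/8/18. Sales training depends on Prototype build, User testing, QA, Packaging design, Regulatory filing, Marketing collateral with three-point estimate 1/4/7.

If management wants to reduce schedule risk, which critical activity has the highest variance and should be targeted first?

te_Prototype build = (4 + 4·7 + 10)/6 = 42/6 = 7; σ²_Prototype build = ((10−4)/6)² = 1.000
te_User testing = (9 + 4·14 + 19)/6 = 84/6 = 14; σ²_User testing = ((19−9)/6)² = 2.778
te_Tooling = (1 + 4·4 + 13)/6 = 30/6 = 5; σ²_Tooling = ((13−1)/6)² = 4.000
te_Supplier sourcing = (11 + 4·12 + 13)/6 = 72/6 = 12; σ²_Supplier sourcing = ((13−11)/6)² = 0.111
te_Pilot run = (8 + 4·9 + 22)/6 = 66/6 = 11; σ²_Pilot run = ((22−8)/6)² = 5.444
te_QA = (5 + 4·7 + 21)/6 = 54/6 = 9; σ²_QA = ((21−5)/6)² = 7.111
te_Packaging design = (1 + 4·2 + 3)/6 = 12/6 = 2; σ²_Packaging design = ((3−1)/6)² = 0.111
te_Regulatory filing = (5 + 4·11 + 23)/6 = 72/6 = 12; σ²_Regulatory filing = ((23−5)/6)² = 9.000
te_Marketing collateral = (4 + 4·8 + 18)/6 = 54/6 = 9; σ²_Marketing collateral = ((18−4)/6)² = 5.444
te_Sales training = (1 + 4·4 + 7)/6 = 24/6 = 4; σ²_Sales training = ((7−1)/6)² = 1.000

Forward pass:
ES_Prototype build = 0; EF_Prototype build = 7
ES_User testing = 0; EF_User testing = 14
ES_Tooling = 0; EF_Tooling = 5
ES_Supplier sourcing = 0; EF_Supplier sourcing = 12
ES_Pilot run = max(EF_Tooling=5, EF_Supplier sourcing=12) = 12; EF_Pilot run = 12+11 = 23
ES_QA = 7; EF_QA = 7+9 = 16
ES_Packaging design = 14; EF_Packaging design = 14+2 = 16
ES_Regulatory filing = max(EF_Prototype build=7, EF_Pilot run=23) = 23; EF_Regulatory filing = 23+12 = 35
ES_Marketing collateral = max(EF_Prototype build=7, EF_Pilot run=23) = 23; EF_Marketing collateral = 23+9 = 32
ES_Sales training = max(EF_Prototype build=7, EF_User testing=14, EF_QA=16, EF_Packaging design=16, EF_Regulatory filing=35, EF_Marketing collateral=32) = 35; EF_Sales training = 35+4 = 39
Expected project duration μ = 39 days. Critical path: Supplier sourcing → Pilot run → Regulatory filing → Sales training.

Variances on critical path: σ²_Supplier sourcing=0.111, σ²_Pilot run=5.444, σ²_Regulatory filing=9.000, σ²_Sales training=1.000.
Largest is σ²_Regulatory filing = 9.000.

Regulatory filing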